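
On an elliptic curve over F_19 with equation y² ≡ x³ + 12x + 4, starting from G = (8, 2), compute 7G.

(11, 17)

Double-and-add on 7 = (111)₂. Start with G = (8, 2) for the leading 1-bit.
double: tangent at (8, 2): λ = (3·8² + 12)/(2·2) ≡ 14/4. 4⁻¹ ≡ 5 (mod 19), so λ ≡ 14·5 ≡ 13.
  x = λ² - 8 - 8 = 169 - 16 ≡ 1; y = λ·(8 - 1) - 2 ≡ 13. → (1, 13)
add G: (1, 13) + (8, 2). λ = (2 - 13)/(8 - 1) ≡ 8/7 mod 19. 7⁻¹ ≡ 11 (mod 19), so λ ≡ 12.
  x = λ² - 1 - 8 = 144 - 9 ≡ 2; y = λ·(1 - 2) - 13 ≡ 13. → (2, 13)
double: tangent at (2, 13): λ = (3·2² + 12)/(2·13) ≡ 5/7. 7⁻¹ ≡ 11 (mod 19) since 7·11 = 77 ≡ 1, so λ ≡ 5·11 ≡ 17.
  x = λ² - 2 - 2 = 289 - 4 ≡ 0; y = λ·(2 - 0) - 13 ≡ 2. → (0, 2)
add G: (0, 2) + (8, 2). λ = (2 - 2)/(8 - 0) ≡ 0/8 mod 19. 8⁻¹ ≡ 12 (mod 19) since 8·12 = 96 ≡ 1, so λ ≡ 0.
  x = λ² - 0 - 8 = 0 - 8 ≡ 11; y = λ·(0 - 11) - 2 ≡ 17. → (11, 17)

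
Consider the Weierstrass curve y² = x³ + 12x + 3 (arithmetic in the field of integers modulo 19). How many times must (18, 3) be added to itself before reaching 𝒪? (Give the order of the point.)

2P: tangent at (18, 3): λ = (3·18² + 12)/(2·3) ≡ 15/6. 6⁻¹ ≡ 16 (mod 19) since 6·16 = 96 ≡ 1, so λ ≡ 15·16 ≡ 12.
  x = λ² - 18 - 18 = 144 - 36 ≡ 13; y = λ·(18 - 13) - 3 ≡ 0. → (13, 0)
3P: (13, 0) + (18, 3). λ = (3 - 0)/(18 - 13) ≡ 3/5 mod 19. 5⁻¹ ≡ 4 (mod 19), so λ ≡ 12.
  x = λ² - 13 - 18 = 144 - 31 ≡ 18; y = λ·(13 - 18) - 0 ≡ 16. → (18, 16)
4P: (18, 16) + (18, 3): same x and y₁ ≡ -y₂, so the sum is 𝒪.
4P = 𝒪, so the order is 4.

4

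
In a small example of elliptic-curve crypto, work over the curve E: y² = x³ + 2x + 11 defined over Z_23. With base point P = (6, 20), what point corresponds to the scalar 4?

Double-and-add on 4 = (100)₂. Start with P = (6, 20) for the leading 1-bit.
double: tangent at (6, 20): λ = (3·6² + 2)/(2·20) ≡ 18/17. 17⁻¹ ≡ 19 (mod 23) since 17·19 = 323 ≡ 1, so λ ≡ 18·19 ≡ 20.
  x = λ² - 6 - 6 = 400 - 12 ≡ 20; y = λ·(6 - 20) - 20 ≡ 22. → (20, 22)
double: tangent at (20, 22): λ = (3·20² + 2)/(2·22) ≡ 6/21. 21⁻¹ ≡ 11 (mod 23), so λ ≡ 6·11 ≡ 20.
  x = λ² - 20 - 20 = 400 - 40 ≡ 15; y = λ·(20 - 15) - 22 ≡ 9. → (15, 9)

(15, 9)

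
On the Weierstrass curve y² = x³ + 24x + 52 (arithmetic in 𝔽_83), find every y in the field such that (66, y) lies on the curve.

x³ + 24x + 52 = 289132 ≡ 43 (mod 83).
43 is a non-residue mod 83; no y exists.

none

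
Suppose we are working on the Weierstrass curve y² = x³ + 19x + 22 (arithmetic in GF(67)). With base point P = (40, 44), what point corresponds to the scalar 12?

(33, 65)

Double-and-add on 12 = (1100)₂. Start with P = (40, 44) for the leading 1-bit.
double: tangent at (40, 44): λ = (3·40² + 19)/(2·44) ≡ 62/21. 21⁻¹ ≡ 16 (mod 67) since 21·16 = 336 ≡ 1, so λ ≡ 62·16 ≡ 54.
  x = λ² - 40 - 40 = 2916 - 80 ≡ 22; y = λ·(40 - 22) - 44 ≡ 57. → (22, 57)
add P: (22, 57) + (40, 44). λ = (44 - 57)/(40 - 22) ≡ 54/18 mod 67. 18⁻¹ ≡ 41 (mod 67) since 18·41 = 738 ≡ 1, so λ ≡ 3.
  x = λ² - 22 - 40 = 9 - 62 ≡ 14; y = λ·(22 - 14) - 57 ≡ 34. → (14, 34)
double: tangent at (14, 34): λ = (3·14² + 19)/(2·34) ≡ 4/1. 1⁻¹ ≡ 1 (mod 67) since 1·1 = 1 ≡ 1, so λ ≡ 4·1 ≡ 4.
  x = λ² - 14 - 14 = 16 - 28 ≡ 55; y = λ·(14 - 55) - 34 ≡ 3. → (55, 3)
double: tangent at (55, 3): λ = (3·55² + 19)/(2·3) ≡ 49/6. 6⁻¹ ≡ 56 (mod 67) since 6·56 = 336 ≡ 1, so λ ≡ 49·56 ≡ 64.
  x = λ² - 55 - 55 = 4096 - 110 ≡ 33; y = λ·(55 - 33) - 3 ≡ 65. → (33, 65)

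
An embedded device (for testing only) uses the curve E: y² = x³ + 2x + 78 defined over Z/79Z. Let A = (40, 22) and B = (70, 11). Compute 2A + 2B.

First 2A:
Repeated addition: build up to 2A.
2A: tangent at (40, 22): λ = (3·40² + 2)/(2·22) ≡ 62/44. 44⁻¹ ≡ 9 (mod 79), so λ ≡ 62·9 ≡ 5.
  x = λ² - 40 - 40 = 25 - 80 ≡ 24; y = λ·(40 - 24) - 22 ≡ 58. → (24, 58)
2A = (24, 58).
Next 2B:
Repeated addition: build up to 2B.
2B: tangent at (70, 11): λ = (3·70² + 2)/(2·11) ≡ 8/22. 22⁻¹ ≡ 18 (mod 79), so λ ≡ 8·18 ≡ 65.
  x = λ² - 70 - 70 = 4225 - 140 ≡ 56; y = λ·(70 - 56) - 11 ≡ 30. → (56, 30)
2B = (56, 30).
Finally 2A + 2B:
(24, 58) + (56, 30). λ = (30 - 58)/(56 - 24) ≡ 51/32 mod 79. 32⁻¹ ≡ 42 (mod 79), so λ ≡ 9.
  x = λ² - 24 - 56 = 81 - 80 ≡ 1; y = λ·(24 - 1) - 58 ≡ 70. → (1, 70)

(1, 70)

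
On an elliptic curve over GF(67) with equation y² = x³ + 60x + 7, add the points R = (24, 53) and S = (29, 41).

(24, 53) + (29, 41). λ = (41 - 53)/(29 - 24) ≡ 55/5 mod 67. 5⁻¹ ≡ 27 (mod 67) since 5·27 = 135 ≡ 1, so λ ≡ 11.
  x = λ² - 24 - 29 = 121 - 53 ≡ 1; y = λ·(24 - 1) - 53 ≡ 66. → (1, 66)

(1, 66)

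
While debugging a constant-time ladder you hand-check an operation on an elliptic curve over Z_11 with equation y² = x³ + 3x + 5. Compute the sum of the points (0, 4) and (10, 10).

(0, 4) + (10, 10). λ = (10 - 4)/(10 - 0) ≡ 6/10 mod 11. 10⁻¹ ≡ 10 (mod 11) since 10·10 = 100 ≡ 1, so λ ≡ 5.
  x = λ² - 0 - 10 = 25 - 10 ≡ 4; y = λ·(0 - 4) - 4 ≡ 9. → (4, 9)

(4, 9)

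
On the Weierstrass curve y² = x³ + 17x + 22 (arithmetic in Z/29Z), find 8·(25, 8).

(27, 26)

Write P = (25, 8).
Double-and-add on 8 = (1000)₂. Start with P = (25, 8) for the leading 1-bit.
double: tangent at (25, 8): λ = (3·25² + 17)/(2·8) ≡ 7/16. 16⁻¹ ≡ 20 (mod 29) since 16·20 = 320 ≡ 1, so λ ≡ 7·20 ≡ 24.
  x = λ² - 25 - 25 = 576 - 50 ≡ 4; y = λ·(25 - 4) - 8 ≡ 3. → (4, 3)
double: tangent at (4, 3): λ = (3·4² + 17)/(2·3) ≡ 7/6. 6⁻¹ ≡ 5 (mod 29) since 6·5 = 30 ≡ 1, so λ ≡ 7·5 ≡ 6.
  x = λ² - 4 - 4 = 36 - 8 ≡ 28; y = λ·(4 - 28) - 3 ≡ 27. → (28, 27)
double: tangent at (28, 27): λ = (3·28² + 17)/(2·27) ≡ 20/25. 25⁻¹ ≡ 7 (mod 29) since 25·7 = 175 ≡ 1, so λ ≡ 20·7 ≡ 24.
  x = λ² - 28 - 28 = 576 - 56 ≡ 27; y = λ·(28 - 27) - 27 ≡ 26. → (27, 26)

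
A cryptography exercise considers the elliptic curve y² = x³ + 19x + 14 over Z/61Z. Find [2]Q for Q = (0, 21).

tangent at (0, 21): λ = (3·0² + 19)/(2·21) ≡ 19/42. 42⁻¹ ≡ 16 (mod 61), so λ ≡ 19·16 ≡ 60.
  x = λ² - 0 - 0 = 3600 - 0 ≡ 1; y = λ·(0 - 1) - 21 ≡ 41. → (1, 41)

(1, 41)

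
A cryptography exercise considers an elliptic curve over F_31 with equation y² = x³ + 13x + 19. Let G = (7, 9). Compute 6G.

Double-and-add on 6 = (110)₂. Start with G = (7, 9) for the leading 1-bit.
double: tangent at (7, 9): λ = (3·7² + 13)/(2·9) ≡ 5/18. 18⁻¹ ≡ 19 (mod 31), so λ ≡ 5·19 ≡ 2.
  x = λ² - 7 - 7 = 4 - 14 ≡ 21; y = λ·(7 - 21) - 9 ≡ 25. → (21, 25)
add G: (21, 25) + (7, 9). λ = (9 - 25)/(7 - 21) ≡ 15/17 mod 31. 17⁻¹ ≡ 11 (mod 31), so λ ≡ 10.
  x = λ² - 21 - 7 = 100 - 28 ≡ 10; y = λ·(21 - 10) - 25 ≡ 23. → (10, 23)
double: tangent at (10, 23): λ = (3·10² + 13)/(2·23) ≡ 3/15. 15⁻¹ ≡ 29 (mod 31), so λ ≡ 3·29 ≡ 25.
  x = λ² - 10 - 10 = 625 - 20 ≡ 16; y = λ·(10 - 16) - 23 ≡ 13. → (16, 13)

(16, 13)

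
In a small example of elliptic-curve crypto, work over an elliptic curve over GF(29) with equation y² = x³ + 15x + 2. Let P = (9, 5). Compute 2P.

tangent at (9, 5): λ = (3·9² + 15)/(2·5) ≡ 26/10. 10⁻¹ ≡ 3 (mod 29), so λ ≡ 26·3 ≡ 20.
  x = λ² - 9 - 9 = 400 - 18 ≡ 5; y = λ·(9 - 5) - 5 ≡ 17. → (5, 17)

(5, 17)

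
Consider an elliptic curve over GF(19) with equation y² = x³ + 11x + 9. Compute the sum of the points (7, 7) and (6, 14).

(7, 7) + (6, 14). λ = (14 - 7)/(6 - 7) ≡ 7/18 mod 19. 18⁻¹ ≡ 18 (mod 19), so λ ≡ 12.
  x = λ² - 7 - 6 = 144 - 13 ≡ 17; y = λ·(7 - 17) - 7 ≡ 6. → (17, 6)

(17, 6)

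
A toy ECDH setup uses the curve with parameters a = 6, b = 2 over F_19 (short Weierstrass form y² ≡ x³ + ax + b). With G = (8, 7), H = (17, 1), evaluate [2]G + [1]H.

First 2G:
Repeated addition: build up to 2G.
2G: tangent at (8, 7): λ = (3·8² + 6)/(2·7) ≡ 8/14. 14⁻¹ ≡ 15 (mod 19), so λ ≡ 8·15 ≡ 6.
  x = λ² - 8 - 8 = 36 - 16 ≡ 1; y = λ·(8 - 1) - 7 ≡ 16. → (1, 16)
2G = (1, 16).
Finally 2G + H:
(1, 16) + (17, 1). λ = (1 - 16)/(17 - 1) ≡ 4/16 mod 19. 16⁻¹ ≡ 6 (mod 19), so λ ≡ 5.
  x = λ² - 1 - 17 = 25 - 18 ≡ 7; y = λ·(1 - 7) - 16 ≡ 11. → (7, 11)

(7, 11)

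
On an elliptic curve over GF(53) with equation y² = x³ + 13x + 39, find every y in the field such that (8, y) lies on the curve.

x³ + 13x + 39 = 655 ≡ 19 (mod 53).
19 is a non-residue mod 53; no y exists.

none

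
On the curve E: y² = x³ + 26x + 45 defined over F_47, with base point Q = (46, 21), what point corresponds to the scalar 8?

Double-and-add on 8 = (1000)₂. Start with Q = (46, 21) for the leading 1-bit.
double: tangent at (46, 21): λ = (3·46² + 26)/(2·21) ≡ 29/42. 42⁻¹ ≡ 28 (mod 47), so λ ≡ 29·28 ≡ 13.
  x = λ² - 46 - 46 = 169 - 92 ≡ 30; y = λ·(46 - 30) - 21 ≡ 46. → (30, 46)
double: tangent at (30, 46): λ = (3·30² + 26)/(2·46) ≡ 0/45. 45⁻¹ ≡ 23 (mod 47) since 45·23 = 1035 ≡ 1, so λ ≡ 0·23 ≡ 0.
  x = λ² - 30 - 30 = 0 - 60 ≡ 34; y = λ·(30 - 34) - 46 ≡ 1. → (34, 1)
double: tangent at (34, 1): λ = (3·34² + 26)/(2·1) ≡ 16/2. 2⁻¹ ≡ 24 (mod 47), so λ ≡ 16·24 ≡ 8.
  x = λ² - 34 - 34 = 64 - 68 ≡ 43; y = λ·(34 - 43) - 1 ≡ 21. → (43, 21)

(43, 21)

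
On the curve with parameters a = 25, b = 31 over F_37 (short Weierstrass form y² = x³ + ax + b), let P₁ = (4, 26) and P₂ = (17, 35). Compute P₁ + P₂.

(4, 11)

(4, 26) + (17, 35). λ = (35 - 26)/(17 - 4) ≡ 9/13 mod 37. 13⁻¹ ≡ 20 (mod 37) since 13·20 = 260 ≡ 1, so λ ≡ 32.
  x = λ² - 4 - 17 = 1024 - 21 ≡ 4; y = λ·(4 - 4) - 26 ≡ 11. → (4, 11)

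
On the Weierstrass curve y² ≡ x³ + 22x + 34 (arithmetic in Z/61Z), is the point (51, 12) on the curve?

no

y² = 12² ≡ 22; x³ + 22x + 34 = 133807 ≡ 34 (mod 61). 22 ≠ 34.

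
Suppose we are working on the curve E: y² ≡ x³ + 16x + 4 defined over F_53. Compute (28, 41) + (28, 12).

The two points share x = 28 and their y-coordinates satisfy 41 + 12 ≡ 0 (mod 53), so they are inverses. Their sum is 𝒪.

O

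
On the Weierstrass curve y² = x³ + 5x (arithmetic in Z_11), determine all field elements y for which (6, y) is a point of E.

2, 9

x³ + 5x + 0 = 246 ≡ 4 (mod 11).
Square roots of 4 mod 11: 2 and 9 (since 2² = 4 ≡ 4).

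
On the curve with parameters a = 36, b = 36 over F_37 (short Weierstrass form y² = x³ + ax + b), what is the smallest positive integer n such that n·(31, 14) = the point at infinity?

12

2P: tangent at (31, 14): λ = (3·31² + 36)/(2·14) ≡ 33/28. 28⁻¹ ≡ 4 (mod 37), so λ ≡ 33·4 ≡ 21.
  x = λ² - 31 - 31 = 441 - 62 ≡ 9; y = λ·(31 - 9) - 14 ≡ 4. → (9, 4)
3P: (9, 4) + (31, 14). λ = (14 - 4)/(31 - 9) ≡ 10/22 mod 37. 22⁻¹ ≡ 32 (mod 37) since 22·32 = 704 ≡ 1, so λ ≡ 24.
  x = λ² - 9 - 31 = 576 - 40 ≡ 18; y = λ·(9 - 18) - 4 ≡ 2. → (18, 2)
4P: (18, 2) + (31, 14). λ = (14 - 2)/(31 - 18) ≡ 12/13 mod 37. 13⁻¹ ≡ 20 (mod 37), so λ ≡ 18.
  x = λ² - 18 - 31 = 324 - 49 ≡ 16; y = λ·(18 - 16) - 2 ≡ 34. → (16, 34)
5P: (16, 34) + (31, 14). λ = (14 - 34)/(31 - 16) ≡ 17/15 mod 37. 15⁻¹ ≡ 5 (mod 37), so λ ≡ 11.
  x = λ² - 16 - 31 = 121 - 47 ≡ 0; y = λ·(16 - 0) - 34 ≡ 31. → (0, 31)
6P: (0, 31) + (31, 14). λ = (14 - 31)/(31 - 0) ≡ 20/31 mod 37. 31⁻¹ ≡ 6 (mod 37) since 31·6 = 186 ≡ 1, so λ ≡ 9.
  x = λ² - 0 - 31 = 81 - 31 ≡ 13; y = λ·(0 - 13) - 31 ≡ 0. → (13, 0)
7P: (13, 0) + (31, 14). λ = (14 - 0)/(31 - 13) ≡ 14/18 mod 37. 18⁻¹ ≡ 35 (mod 37), so λ ≡ 9.
  x = λ² - 13 - 31 = 81 - 44 ≡ 0; y = λ·(13 - 0) - 0 ≡ 6. → (0, 6)
8P: (0, 6) + (31, 14). λ = (14 - 6)/(31 - 0) ≡ 8/31 mod 37. 31⁻¹ ≡ 6 (mod 37), so λ ≡ 11.
  x = λ² - 0 - 31 = 121 - 31 ≡ 16; y = λ·(0 - 16) - 6 ≡ 3. → (16, 3)
9P: (16, 3) + (31, 14). λ = (14 - 3)/(31 - 16) ≡ 11/15 mod 37. 15⁻¹ ≡ 5 (mod 37), so λ ≡ 18.
  x = λ² - 16 - 31 = 324 - 47 ≡ 18; y = λ·(16 - 18) - 3 ≡ 35. → (18, 35)
10P: (18, 35) + (31, 14). λ = (14 - 35)/(31 - 18) ≡ 16/13 mod 37. 13⁻¹ ≡ 20 (mod 37), so λ ≡ 24.
  x = λ² - 18 - 31 = 576 - 49 ≡ 9; y = λ·(18 - 9) - 35 ≡ 33. → (9, 33)
11P: (9, 33) + (31, 14). λ = (14 - 33)/(31 - 9) ≡ 18/22 mod 37. 22⁻¹ ≡ 32 (mod 37), so λ ≡ 21.
  x = λ² - 9 - 31 = 441 - 40 ≡ 31; y = λ·(9 - 31) - 33 ≡ 23. → (31, 23)
12P: (31, 23) + (31, 14): same x and y₁ ≡ -y₂, so the sum is the point at infinity.
12P = the point at infinity, so the order is 12.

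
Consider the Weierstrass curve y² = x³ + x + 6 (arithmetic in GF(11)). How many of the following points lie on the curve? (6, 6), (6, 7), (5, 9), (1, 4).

1

(6, 6): 6² ≡ 3, rhs ≡ 8 → off.
(6, 7): 7² ≡ 5, rhs ≡ 8 → off.
(5, 9): 9² ≡ 4, rhs ≡ 4 → on.
(1, 4): 4² ≡ 5, rhs ≡ 8 → off.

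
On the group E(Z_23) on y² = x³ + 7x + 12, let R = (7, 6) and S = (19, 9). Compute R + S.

(7, 6) + (19, 9). λ = (9 - 6)/(19 - 7) ≡ 3/12 mod 23. 12⁻¹ ≡ 2 (mod 23) since 12·2 = 24 ≡ 1, so λ ≡ 6.
  x = λ² - 7 - 19 = 36 - 26 ≡ 10; y = λ·(7 - 10) - 6 ≡ 22. → (10, 22)

(10, 22)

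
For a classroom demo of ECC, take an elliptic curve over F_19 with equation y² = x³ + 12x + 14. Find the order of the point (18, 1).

2P: tangent at (18, 1): λ = (3·18² + 12)/(2·1) ≡ 15/2. 2⁻¹ ≡ 10 (mod 19) since 2·10 = 20 ≡ 1, so λ ≡ 15·10 ≡ 17.
  x = λ² - 18 - 18 = 289 - 36 ≡ 6; y = λ·(18 - 6) - 1 ≡ 13. → (6, 13)
3P: (6, 13) + (18, 1). λ = (1 - 13)/(18 - 6) ≡ 7/12 mod 19. 12⁻¹ ≡ 8 (mod 19) since 12·8 = 96 ≡ 1, so λ ≡ 18.
  x = λ² - 6 - 18 = 324 - 24 ≡ 15; y = λ·(6 - 15) - 13 ≡ 15. → (15, 15)
4P: (15, 15) + (18, 1). λ = (1 - 15)/(18 - 15) ≡ 5/3 mod 19. 3⁻¹ ≡ 13 (mod 19), so λ ≡ 8.
  x = λ² - 15 - 18 = 64 - 33 ≡ 12; y = λ·(15 - 12) - 15 ≡ 9. → (12, 9)
5P: (12, 9) + (18, 1). λ = (1 - 9)/(18 - 12) ≡ 11/6 mod 19. 6⁻¹ ≡ 16 (mod 19), so λ ≡ 5.
  x = λ² - 12 - 18 = 25 - 30 ≡ 14; y = λ·(12 - 14) - 9 ≡ 0. → (14, 0)
6P: (14, 0) + (18, 1). λ = (1 - 0)/(18 - 14) ≡ 1/4 mod 19. 4⁻¹ ≡ 5 (mod 19), so λ ≡ 5.
  x = λ² - 14 - 18 = 25 - 32 ≡ 12; y = λ·(14 - 12) - 0 ≡ 10. → (12, 10)
7P: (12, 10) + (18, 1). λ = (1 - 10)/(18 - 12) ≡ 10/6 mod 19. 6⁻¹ ≡ 16 (mod 19), so λ ≡ 8.
  x = λ² - 12 - 18 = 64 - 30 ≡ 15; y = λ·(12 - 15) - 10 ≡ 4. → (15, 4)
8P: (15, 4) + (18, 1). λ = (1 - 4)/(18 - 15) ≡ 16/3 mod 19. 3⁻¹ ≡ 13 (mod 19) since 3·13 = 39 ≡ 1, so λ ≡ 18.
  x = λ² - 15 - 18 = 324 - 33 ≡ 6; y = λ·(15 - 6) - 4 ≡ 6. → (6, 6)
9P: (6, 6) + (18, 1). λ = (1 - 6)/(18 - 6) ≡ 14/12 mod 19. 12⁻¹ ≡ 8 (mod 19), so λ ≡ 17.
  x = λ² - 6 - 18 = 289 - 24 ≡ 18; y = λ·(6 - 18) - 6 ≡ 18. → (18, 18)
10P: (18, 18) + (18, 1): same x and y₁ ≡ -y₂, so the sum is 𝒪.
10P = 𝒪, so the order is 10.

10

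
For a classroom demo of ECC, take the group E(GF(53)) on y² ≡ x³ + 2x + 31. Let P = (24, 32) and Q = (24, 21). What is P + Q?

The two points share x = 24 and their y-coordinates satisfy 32 + 21 ≡ 0 (mod 53), so they are inverses. Their sum is O.

O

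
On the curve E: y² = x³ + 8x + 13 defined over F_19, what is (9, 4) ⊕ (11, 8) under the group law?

(3, 8)

(9, 4) + (11, 8). λ = (8 - 4)/(11 - 9) ≡ 4/2 mod 19. 2⁻¹ ≡ 10 (mod 19) since 2·10 = 20 ≡ 1, so λ ≡ 2.
  x = λ² - 9 - 11 = 4 - 20 ≡ 3; y = λ·(9 - 3) - 4 ≡ 8. → (3, 8)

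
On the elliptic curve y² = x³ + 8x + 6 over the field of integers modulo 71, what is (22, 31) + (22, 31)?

(45, 16)

tangent at (22, 31): λ = (3·22² + 8)/(2·31) ≡ 40/62. 62⁻¹ ≡ 63 (mod 71) since 62·63 = 3906 ≡ 1, so λ ≡ 40·63 ≡ 35.
  x = λ² - 22 - 22 = 1225 - 44 ≡ 45; y = λ·(22 - 45) - 31 ≡ 16. → (45, 16)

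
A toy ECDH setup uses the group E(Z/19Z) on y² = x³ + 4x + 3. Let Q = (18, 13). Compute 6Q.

O

Double-and-add on 6 = (110)₂. Start with Q = (18, 13) for the leading 1-bit.
double: tangent at (18, 13): λ = (3·18² + 4)/(2·13) ≡ 7/7. 7⁻¹ ≡ 11 (mod 19) since 7·11 = 77 ≡ 1, so λ ≡ 7·11 ≡ 1.
  x = λ² - 18 - 18 = 1 - 36 ≡ 3; y = λ·(18 - 3) - 13 ≡ 2. → (3, 2)
add Q: (3, 2) + (18, 13). λ = (13 - 2)/(18 - 3) ≡ 11/15 mod 19. 15⁻¹ ≡ 14 (mod 19), so λ ≡ 2.
  x = λ² - 3 - 18 = 4 - 21 ≡ 2; y = λ·(3 - 2) - 2 ≡ 0. → (2, 0)
double: (2, 0) + (2, 0): same x and y₁ ≡ -y₂, so the sum is the point at infinity.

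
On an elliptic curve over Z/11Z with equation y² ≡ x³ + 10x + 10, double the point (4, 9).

(7, 7)

tangent at (4, 9): λ = (3·4² + 10)/(2·9) ≡ 3/7. 7⁻¹ ≡ 8 (mod 11) since 7·8 = 56 ≡ 1, so λ ≡ 3·8 ≡ 2.
  x = λ² - 4 - 4 = 4 - 8 ≡ 7; y = λ·(4 - 7) - 9 ≡ 7. → (7, 7)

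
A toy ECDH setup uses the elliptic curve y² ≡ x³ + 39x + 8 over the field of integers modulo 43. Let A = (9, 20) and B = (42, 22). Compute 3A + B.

First 3A:
Repeated addition: build up to 3A.
2A: tangent at (9, 20): λ = (3·9² + 39)/(2·20) ≡ 24/40. 40⁻¹ ≡ 14 (mod 43), so λ ≡ 24·14 ≡ 35.
  x = λ² - 9 - 9 = 1225 - 18 ≡ 3; y = λ·(9 - 3) - 20 ≡ 18. → (3, 18)
3A: (3, 18) + (9, 20). λ = (20 - 18)/(9 - 3) ≡ 2/6 mod 43. 6⁻¹ ≡ 36 (mod 43), so λ ≡ 29.
  x = λ² - 3 - 9 = 841 - 12 ≡ 12; y = λ·(3 - 12) - 18 ≡ 22. → (12, 22)
3A = (12, 22).
Finally 3A + B:
(12, 22) + (42, 22). λ = (22 - 22)/(42 - 12) ≡ 0/30 mod 43. 30⁻¹ ≡ 33 (mod 43), so λ ≡ 0.
  x = λ² - 12 - 42 = 0 - 54 ≡ 32; y = λ·(12 - 32) - 22 ≡ 21. → (32, 21)

(32, 21)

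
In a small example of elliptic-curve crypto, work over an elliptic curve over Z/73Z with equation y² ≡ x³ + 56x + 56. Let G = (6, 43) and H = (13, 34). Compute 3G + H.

First 3G:
Repeated addition: build up to 3G.
2G: tangent at (6, 43): λ = (3·6² + 56)/(2·43) ≡ 18/13. 13⁻¹ ≡ 45 (mod 73), so λ ≡ 18·45 ≡ 7.
  x = λ² - 6 - 6 = 49 - 12 ≡ 37; y = λ·(6 - 37) - 43 ≡ 32. → (37, 32)
3G: (37, 32) + (6, 43). λ = (43 - 32)/(6 - 37) ≡ 11/42 mod 73. 42⁻¹ ≡ 40 (mod 73), so λ ≡ 2.
  x = λ² - 37 - 6 = 4 - 43 ≡ 34; y = λ·(37 - 34) - 32 ≡ 47. → (34, 47)
3G = (34, 47).
Finally 3G + H:
(34, 47) + (13, 34). λ = (34 - 47)/(13 - 34) ≡ 60/52 mod 73. 52⁻¹ ≡ 66 (mod 73), so λ ≡ 18.
  x = λ² - 34 - 13 = 324 - 47 ≡ 58; y = λ·(34 - 58) - 47 ≡ 32. → (58, 32)

(58, 32)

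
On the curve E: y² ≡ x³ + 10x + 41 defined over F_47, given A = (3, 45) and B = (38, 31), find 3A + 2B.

First 3A:
Repeated addition: build up to 3A.
2A: tangent at (3, 45): λ = (3·3² + 10)/(2·45) ≡ 37/43. 43⁻¹ ≡ 35 (mod 47), so λ ≡ 37·35 ≡ 26.
  x = λ² - 3 - 3 = 676 - 6 ≡ 12; y = λ·(3 - 12) - 45 ≡ 3. → (12, 3)
3A: (12, 3) + (3, 45). λ = (45 - 3)/(3 - 12) ≡ 42/38 mod 47. 38⁻¹ ≡ 26 (mod 47) since 38·26 = 988 ≡ 1, so λ ≡ 11.
  x = λ² - 12 - 3 = 121 - 15 ≡ 12; y = λ·(12 - 12) - 3 ≡ 44. → (12, 44)
3A = (12, 44).
Next 2B:
Repeated addition: build up to 2B.
2B: tangent at (38, 31): λ = (3·38² + 10)/(2·31) ≡ 18/15. 15⁻¹ ≡ 22 (mod 47) since 15·22 = 330 ≡ 1, so λ ≡ 18·22 ≡ 20.
  x = λ² - 38 - 38 = 400 - 76 ≡ 42; y = λ·(38 - 42) - 31 ≡ 30. → (42, 30)
2B = (42, 30).
Finally 3A + 2B:
(12, 44) + (42, 30). λ = (30 - 44)/(42 - 12) ≡ 33/30 mod 47. 30⁻¹ ≡ 11 (mod 47), so λ ≡ 34.
  x = λ² - 12 - 42 = 1156 - 54 ≡ 21; y = λ·(12 - 21) - 44 ≡ 26. → (21, 26)

(21, 26)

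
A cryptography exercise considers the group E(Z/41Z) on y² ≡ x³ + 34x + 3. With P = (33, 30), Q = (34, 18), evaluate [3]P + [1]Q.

First 3P:
Repeated addition: build up to 3P.
2P: tangent at (33, 30): λ = (3·33² + 34)/(2·30) ≡ 21/19. 19⁻¹ ≡ 13 (mod 41), so λ ≡ 21·13 ≡ 27.
  x = λ² - 33 - 33 = 729 - 66 ≡ 7; y = λ·(33 - 7) - 30 ≡ 16. → (7, 16)
3P: (7, 16) + (33, 30). λ = (30 - 16)/(33 - 7) ≡ 14/26 mod 41. 26⁻¹ ≡ 30 (mod 41) since 26·30 = 780 ≡ 1, so λ ≡ 10.
  x = λ² - 7 - 33 = 100 - 40 ≡ 19; y = λ·(7 - 19) - 16 ≡ 28. → (19, 28)
3P = (19, 28).
Finally 3P + Q:
(19, 28) + (34, 18). λ = (18 - 28)/(34 - 19) ≡ 31/15 mod 41. 15⁻¹ ≡ 11 (mod 41), so λ ≡ 13.
  x = λ² - 19 - 34 = 169 - 53 ≡ 34; y = λ·(19 - 34) - 28 ≡ 23. → (34, 23)

(34, 23)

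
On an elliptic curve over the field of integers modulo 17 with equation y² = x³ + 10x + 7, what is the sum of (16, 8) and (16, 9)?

The two points share x = 16 and their y-coordinates satisfy 8 + 9 ≡ 0 (mod 17), so they are inverses. Their sum is ∞.

O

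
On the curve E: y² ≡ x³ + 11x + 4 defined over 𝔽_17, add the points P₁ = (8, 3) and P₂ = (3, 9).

(2, 0)

(8, 3) + (3, 9). λ = (9 - 3)/(3 - 8) ≡ 6/12 mod 17. 12⁻¹ ≡ 10 (mod 17) since 12·10 = 120 ≡ 1, so λ ≡ 9.
  x = λ² - 8 - 3 = 81 - 11 ≡ 2; y = λ·(8 - 2) - 3 ≡ 0. → (2, 0)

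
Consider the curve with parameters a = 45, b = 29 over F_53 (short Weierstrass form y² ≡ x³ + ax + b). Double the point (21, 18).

tangent at (21, 18): λ = (3·21² + 45)/(2·18) ≡ 43/36. 36⁻¹ ≡ 28 (mod 53), so λ ≡ 43·28 ≡ 38.
  x = λ² - 21 - 21 = 1444 - 42 ≡ 24; y = λ·(21 - 24) - 18 ≡ 27. → (24, 27)

(24, 27)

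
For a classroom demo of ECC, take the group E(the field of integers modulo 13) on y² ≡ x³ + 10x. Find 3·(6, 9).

Write Q = (6, 9).
Repeated addition: build up to 3Q.
2Q: tangent at (6, 9): λ = (3·6² + 10)/(2·9) ≡ 1/5. 5⁻¹ ≡ 8 (mod 13), so λ ≡ 1·8 ≡ 8.
  x = λ² - 6 - 6 = 64 - 12 ≡ 0; y = λ·(6 - 0) - 9 ≡ 0. → (0, 0)
3Q: (0, 0) + (6, 9). λ = (9 - 0)/(6 - 0) ≡ 9/6 mod 13. 6⁻¹ ≡ 11 (mod 13), so λ ≡ 8.
  x = λ² - 0 - 6 = 64 - 6 ≡ 6; y = λ·(0 - 6) - 0 ≡ 4. → (6, 4)

(6, 4)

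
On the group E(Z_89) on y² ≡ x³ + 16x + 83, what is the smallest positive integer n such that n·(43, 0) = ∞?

2

2P: (43, 0) + (43, 0): same x and y₁ ≡ -y₂, so the sum is ∞.
2P = ∞, so the order is 2.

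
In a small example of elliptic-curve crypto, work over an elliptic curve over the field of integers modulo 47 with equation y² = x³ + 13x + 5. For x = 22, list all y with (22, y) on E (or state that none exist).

x³ + 13x + 5 = 10939 ≡ 35 (mod 47).
35 is a non-residue mod 47; no y exists.

none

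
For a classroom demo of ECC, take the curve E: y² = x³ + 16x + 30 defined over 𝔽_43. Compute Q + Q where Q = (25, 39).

(34, 19)

tangent at (25, 39): λ = (3·25² + 16)/(2·39) ≡ 42/35. 35⁻¹ ≡ 16 (mod 43) since 35·16 = 560 ≡ 1, so λ ≡ 42·16 ≡ 27.
  x = λ² - 25 - 25 = 729 - 50 ≡ 34; y = λ·(25 - 34) - 39 ≡ 19. → (34, 19)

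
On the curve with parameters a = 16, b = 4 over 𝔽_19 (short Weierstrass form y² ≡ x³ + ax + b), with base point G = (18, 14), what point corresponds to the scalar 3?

Repeated addition: build up to 3G.
2G: tangent at (18, 14): λ = (3·18² + 16)/(2·14) ≡ 0/9. 9⁻¹ ≡ 17 (mod 19), so λ ≡ 0·17 ≡ 0.
  x = λ² - 18 - 18 = 0 - 36 ≡ 2; y = λ·(18 - 2) - 14 ≡ 5. → (2, 5)
3G: (2, 5) + (18, 14). λ = (14 - 5)/(18 - 2) ≡ 9/16 mod 19. 16⁻¹ ≡ 6 (mod 19), so λ ≡ 16.
  x = λ² - 2 - 18 = 256 - 20 ≡ 8; y = λ·(2 - 8) - 5 ≡ 13. → (8, 13)

(8, 13)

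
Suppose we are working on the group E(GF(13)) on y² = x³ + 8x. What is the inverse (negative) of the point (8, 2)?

(8, 11)

-(8, 2) = (8, -2 mod 13) = (8, 11).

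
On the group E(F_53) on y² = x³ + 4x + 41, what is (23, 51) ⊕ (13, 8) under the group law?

(18, 50)

(23, 51) + (13, 8). λ = (8 - 51)/(13 - 23) ≡ 10/43 mod 53. 43⁻¹ ≡ 37 (mod 53) since 43·37 = 1591 ≡ 1, so λ ≡ 52.
  x = λ² - 23 - 13 = 2704 - 36 ≡ 18; y = λ·(23 - 18) - 51 ≡ 50. → (18, 50)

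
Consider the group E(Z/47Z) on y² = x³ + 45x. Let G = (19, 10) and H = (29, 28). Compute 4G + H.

First 4G:
Repeated addition: build up to 4G.
2G: tangent at (19, 10): λ = (3·19² + 45)/(2·10) ≡ 0/20. 20⁻¹ ≡ 40 (mod 47), so λ ≡ 0·40 ≡ 0.
  x = λ² - 19 - 19 = 0 - 38 ≡ 9; y = λ·(19 - 9) - 10 ≡ 37. → (9, 37)
3G: (9, 37) + (19, 10). λ = (10 - 37)/(19 - 9) ≡ 20/10 mod 47. 10⁻¹ ≡ 33 (mod 47), so λ ≡ 2.
  x = λ² - 9 - 19 = 4 - 28 ≡ 23; y = λ·(9 - 23) - 37 ≡ 29. → (23, 29)
4G: (23, 29) + (19, 10). λ = (10 - 29)/(19 - 23) ≡ 28/43 mod 47. 43⁻¹ ≡ 35 (mod 47) since 43·35 = 1505 ≡ 1, so λ ≡ 40.
  x = λ² - 23 - 19 = 1600 - 42 ≡ 7; y = λ·(23 - 7) - 29 ≡ 0. → (7, 0)
4G = (7, 0).
Finally 4G + H:
(7, 0) + (29, 28). λ = (28 - 0)/(29 - 7) ≡ 28/22 mod 47. 22⁻¹ ≡ 15 (mod 47) since 22·15 = 330 ≡ 1, so λ ≡ 44.
  x = λ² - 7 - 29 = 1936 - 36 ≡ 20; y = λ·(7 - 20) - 0 ≡ 39. → (20, 39)

(20, 39)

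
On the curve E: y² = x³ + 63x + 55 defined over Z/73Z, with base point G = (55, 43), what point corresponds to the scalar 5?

Double-and-add on 5 = (101)₂. Start with G = (55, 43) for the leading 1-bit.
double: tangent at (55, 43): λ = (3·55² + 63)/(2·43) ≡ 13/13. 13⁻¹ ≡ 45 (mod 73), so λ ≡ 13·45 ≡ 1.
  x = λ² - 55 - 55 = 1 - 110 ≡ 37; y = λ·(55 - 37) - 43 ≡ 48. → (37, 48)
double: tangent at (37, 48): λ = (3·37² + 63)/(2·48) ≡ 9/23. 23⁻¹ ≡ 54 (mod 73), so λ ≡ 9·54 ≡ 48.
  x = λ² - 37 - 37 = 2304 - 74 ≡ 40; y = λ·(37 - 40) - 48 ≡ 27. → (40, 27)
add G: (40, 27) + (55, 43). λ = (43 - 27)/(55 - 40) ≡ 16/15 mod 73. 15⁻¹ ≡ 39 (mod 73), so λ ≡ 40.
  x = λ² - 40 - 55 = 1600 - 95 ≡ 45; y = λ·(40 - 45) - 27 ≡ 65. → (45, 65)

(45, 65)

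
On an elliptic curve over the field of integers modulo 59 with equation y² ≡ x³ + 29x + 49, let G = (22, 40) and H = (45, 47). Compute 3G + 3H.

First 3G:
Repeated addition: build up to 3G.
2G: tangent at (22, 40): λ = (3·22² + 29)/(2·40) ≡ 6/21. 21⁻¹ ≡ 45 (mod 59), so λ ≡ 6·45 ≡ 34.
  x = λ² - 22 - 22 = 1156 - 44 ≡ 50; y = λ·(22 - 50) - 40 ≡ 11. → (50, 11)
3G: (50, 11) + (22, 40). λ = (40 - 11)/(22 - 50) ≡ 29/31 mod 59. 31⁻¹ ≡ 40 (mod 59), so λ ≡ 39.
  x = λ² - 50 - 22 = 1521 - 72 ≡ 33; y = λ·(50 - 33) - 11 ≡ 3. → (33, 3)
3G = (33, 3).
Next 3H:
Repeated addition: build up to 3H.
2H: tangent at (45, 47): λ = (3·45² + 29)/(2·47) ≡ 27/35. 35⁻¹ ≡ 27 (mod 59) since 35·27 = 945 ≡ 1, so λ ≡ 27·27 ≡ 21.
  x = λ² - 45 - 45 = 441 - 90 ≡ 56; y = λ·(45 - 56) - 47 ≡ 17. → (56, 17)
3H: (56, 17) + (45, 47). λ = (47 - 17)/(45 - 56) ≡ 30/48 mod 59. 48⁻¹ ≡ 16 (mod 59), so λ ≡ 8.
  x = λ² - 56 - 45 = 64 - 101 ≡ 22; y = λ·(56 - 22) - 17 ≡ 19. → (22, 19)
3H = (22, 19).
Finally 3G + 3H:
(33, 3) + (22, 19). λ = (19 - 3)/(22 - 33) ≡ 16/48 mod 59. 48⁻¹ ≡ 16 (mod 59), so λ ≡ 20.
  x = λ² - 33 - 22 = 400 - 55 ≡ 50; y = λ·(33 - 50) - 3 ≡ 11. → (50, 11)

(50, 11)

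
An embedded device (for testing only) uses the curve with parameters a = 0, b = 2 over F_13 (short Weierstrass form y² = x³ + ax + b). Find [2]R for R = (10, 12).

tangent at (10, 12): λ = (3·10² + 0)/(2·12) ≡ 1/11. 11⁻¹ ≡ 6 (mod 13), so λ ≡ 1·6 ≡ 6.
  x = λ² - 10 - 10 = 36 - 20 ≡ 3; y = λ·(10 - 3) - 12 ≡ 4. → (3, 4)

(3, 4)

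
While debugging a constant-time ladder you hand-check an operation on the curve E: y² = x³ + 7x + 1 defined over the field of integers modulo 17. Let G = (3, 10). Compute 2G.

tangent at (3, 10): λ = (3·3² + 7)/(2·10) ≡ 0/3. 3⁻¹ ≡ 6 (mod 17), so λ ≡ 0·6 ≡ 0.
  x = λ² - 3 - 3 = 0 - 6 ≡ 11; y = λ·(3 - 11) - 10 ≡ 7. → (11, 7)

(11, 7)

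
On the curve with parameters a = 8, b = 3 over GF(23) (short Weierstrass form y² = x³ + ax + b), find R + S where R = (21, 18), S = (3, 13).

(21, 18) + (3, 13). λ = (13 - 18)/(3 - 21) ≡ 18/5 mod 23. 5⁻¹ ≡ 14 (mod 23), so λ ≡ 22.
  x = λ² - 21 - 3 = 484 - 24 ≡ 0; y = λ·(21 - 0) - 18 ≡ 7. → (0, 7)

(0, 7)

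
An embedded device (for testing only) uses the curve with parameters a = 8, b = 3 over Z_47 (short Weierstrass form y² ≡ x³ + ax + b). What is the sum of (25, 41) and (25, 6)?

The two points share x = 25 and their y-coordinates satisfy 41 + 6 ≡ 0 (mod 47), so they are inverses. Their sum is O.

O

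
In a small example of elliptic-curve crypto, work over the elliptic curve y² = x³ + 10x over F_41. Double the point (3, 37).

(25, 34)

tangent at (3, 37): λ = (3·3² + 10)/(2·37) ≡ 37/33. 33⁻¹ ≡ 5 (mod 41) since 33·5 = 165 ≡ 1, so λ ≡ 37·5 ≡ 21.
  x = λ² - 3 - 3 = 441 - 6 ≡ 25; y = λ·(3 - 25) - 37 ≡ 34. → (25, 34)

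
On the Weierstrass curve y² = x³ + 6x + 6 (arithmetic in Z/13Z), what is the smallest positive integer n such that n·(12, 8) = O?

8

2P: tangent at (12, 8): λ = (3·12² + 6)/(2·8) ≡ 9/3. 3⁻¹ ≡ 9 (mod 13), so λ ≡ 9·9 ≡ 3.
  x = λ² - 12 - 12 = 9 - 24 ≡ 11; y = λ·(12 - 11) - 8 ≡ 8. → (11, 8)
3P: (11, 8) + (12, 8). λ = (8 - 8)/(12 - 11) ≡ 0/1 mod 13. 1⁻¹ ≡ 1 (mod 13) since 1·1 = 1 ≡ 1, so λ ≡ 0.
  x = λ² - 11 - 12 = 0 - 23 ≡ 3; y = λ·(11 - 3) - 8 ≡ 5. → (3, 5)
4P: (3, 5) + (12, 8). λ = (8 - 5)/(12 - 3) ≡ 3/9 mod 13. 9⁻¹ ≡ 3 (mod 13), so λ ≡ 9.
  x = λ² - 3 - 12 = 81 - 15 ≡ 1; y = λ·(3 - 1) - 5 ≡ 0. → (1, 0)
5P: (1, 0) + (12, 8). λ = (8 - 0)/(12 - 1) ≡ 8/11 mod 13. 11⁻¹ ≡ 6 (mod 13), so λ ≡ 9.
  x = λ² - 1 - 12 = 81 - 13 ≡ 3; y = λ·(1 - 3) - 0 ≡ 8. → (3, 8)
6P: (3, 8) + (12, 8). λ = (8 - 8)/(12 - 3) ≡ 0/9 mod 13. 9⁻¹ ≡ 3 (mod 13), so λ ≡ 0.
  x = λ² - 3 - 12 = 0 - 15 ≡ 11; y = λ·(3 - 11) - 8 ≡ 5. → (11, 5)
7P: (11, 5) + (12, 8). λ = (8 - 5)/(12 - 11) ≡ 3/1 mod 13. 1⁻¹ ≡ 1 (mod 13) since 1·1 = 1 ≡ 1, so λ ≡ 3.
  x = λ² - 11 - 12 = 9 - 23 ≡ 12; y = λ·(11 - 12) - 5 ≡ 5. → (12, 5)
8P: (12, 5) + (12, 8): same x and y₁ ≡ -y₂, so the sum is O.
8P = O, so the order is 8.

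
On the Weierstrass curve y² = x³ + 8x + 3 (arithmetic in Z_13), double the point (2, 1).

(5, 8)

tangent at (2, 1): λ = (3·2² + 8)/(2·1) ≡ 7/2. 2⁻¹ ≡ 7 (mod 13), so λ ≡ 7·7 ≡ 10.
  x = λ² - 2 - 2 = 100 - 4 ≡ 5; y = λ·(2 - 5) - 1 ≡ 8. → (5, 8)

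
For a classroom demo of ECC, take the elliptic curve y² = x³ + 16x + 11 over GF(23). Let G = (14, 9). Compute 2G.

tangent at (14, 9): λ = (3·14² + 16)/(2·9) ≡ 6/18. 18⁻¹ ≡ 9 (mod 23), so λ ≡ 6·9 ≡ 8.
  x = λ² - 14 - 14 = 64 - 28 ≡ 13; y = λ·(14 - 13) - 9 ≡ 22. → (13, 22)

(13, 22)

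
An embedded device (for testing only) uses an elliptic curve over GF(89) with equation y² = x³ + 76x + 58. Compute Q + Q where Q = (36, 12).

(21, 18)

tangent at (36, 12): λ = (3·36² + 76)/(2·12) ≡ 48/24. 24⁻¹ ≡ 26 (mod 89) since 24·26 = 624 ≡ 1, so λ ≡ 48·26 ≡ 2.
  x = λ² - 36 - 36 = 4 - 72 ≡ 21; y = λ·(36 - 21) - 12 ≡ 18. → (21, 18)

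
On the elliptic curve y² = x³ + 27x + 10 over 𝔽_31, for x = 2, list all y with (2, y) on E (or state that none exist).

14, 17

x³ + 27x + 10 = 72 ≡ 10 (mod 31).
Square roots of 10 mod 31: 14 and 17 (since 14² = 196 ≡ 10).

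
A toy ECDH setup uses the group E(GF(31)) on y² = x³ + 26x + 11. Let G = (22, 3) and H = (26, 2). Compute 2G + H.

First 2G:
Repeated addition: build up to 2G.
2G: tangent at (22, 3): λ = (3·22² + 26)/(2·3) ≡ 21/6. 6⁻¹ ≡ 26 (mod 31) since 6·26 = 156 ≡ 1, so λ ≡ 21·26 ≡ 19.
  x = λ² - 22 - 22 = 361 - 44 ≡ 7; y = λ·(22 - 7) - 3 ≡ 3. → (7, 3)
2G = (7, 3).
Finally 2G + H:
(7, 3) + (26, 2). λ = (2 - 3)/(26 - 7) ≡ 30/19 mod 31. 19⁻¹ ≡ 18 (mod 31), so λ ≡ 13.
  x = λ² - 7 - 26 = 169 - 33 ≡ 12; y = λ·(7 - 12) - 3 ≡ 25. → (12, 25)

(12, 25)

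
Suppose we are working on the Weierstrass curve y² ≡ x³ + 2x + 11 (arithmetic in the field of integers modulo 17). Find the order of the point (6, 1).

2P: tangent at (6, 1): λ = (3·6² + 2)/(2·1) ≡ 8/2. 2⁻¹ ≡ 9 (mod 17), so λ ≡ 8·9 ≡ 4.
  x = λ² - 6 - 6 = 16 - 12 ≡ 4; y = λ·(6 - 4) - 1 ≡ 7. → (4, 7)
3P: (4, 7) + (6, 1). λ = (1 - 7)/(6 - 4) ≡ 11/2 mod 17. 2⁻¹ ≡ 9 (mod 17), so λ ≡ 14.
  x = λ² - 4 - 6 = 196 - 10 ≡ 16; y = λ·(4 - 16) - 7 ≡ 12. → (16, 12)
4P: (16, 12) + (6, 1). λ = (1 - 12)/(6 - 16) ≡ 6/7 mod 17. 7⁻¹ ≡ 5 (mod 17), so λ ≡ 13.
  x = λ² - 16 - 6 = 169 - 22 ≡ 11; y = λ·(16 - 11) - 12 ≡ 2. → (11, 2)
5P: (11, 2) + (6, 1). λ = (1 - 2)/(6 - 11) ≡ 16/12 mod 17. 12⁻¹ ≡ 10 (mod 17), so λ ≡ 7.
  x = λ² - 11 - 6 = 49 - 17 ≡ 15; y = λ·(11 - 15) - 2 ≡ 4. → (15, 4)
6P: (15, 4) + (6, 1). λ = (1 - 4)/(6 - 15) ≡ 14/8 mod 17. 8⁻¹ ≡ 15 (mod 17), so λ ≡ 6.
  x = λ² - 15 - 6 = 36 - 21 ≡ 15; y = λ·(15 - 15) - 4 ≡ 13. → (15, 13)
7P: (15, 13) + (6, 1). λ = (1 - 13)/(6 - 15) ≡ 5/8 mod 17. 8⁻¹ ≡ 15 (mod 17), so λ ≡ 7.
  x = λ² - 15 - 6 = 49 - 21 ≡ 11; y = λ·(15 - 11) - 13 ≡ 15. → (11, 15)
8P: (11, 15) + (6, 1). λ = (1 - 15)/(6 - 11) ≡ 3/12 mod 17. 12⁻¹ ≡ 10 (mod 17) since 12·10 = 120 ≡ 1, so λ ≡ 13.
  x = λ² - 11 - 6 = 169 - 17 ≡ 16; y = λ·(11 - 16) - 15 ≡ 5. → (16, 5)
9P: (16, 5) + (6, 1). λ = (1 - 5)/(6 - 16) ≡ 13/7 mod 17. 7⁻¹ ≡ 5 (mod 17), so λ ≡ 14.
  x = λ² - 16 - 6 = 196 - 22 ≡ 4; y = λ·(16 - 4) - 5 ≡ 10. → (4, 10)
10P: (4, 10) + (6, 1). λ = (1 - 10)/(6 - 4) ≡ 8/2 mod 17. 2⁻¹ ≡ 9 (mod 17) since 2·9 = 18 ≡ 1, so λ ≡ 4.
  x = λ² - 4 - 6 = 16 - 10 ≡ 6; y = λ·(4 - 6) - 10 ≡ 16. → (6, 16)
11P: (6, 16) + (6, 1): same x and y₁ ≡ -y₂, so the sum is O.
11P = O, so the order is 11.

11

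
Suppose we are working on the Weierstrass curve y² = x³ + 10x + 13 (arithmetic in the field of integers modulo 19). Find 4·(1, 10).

(14, 16)

Write G = (1, 10).
Repeated addition: build up to 4G.
2G: tangent at (1, 10): λ = (3·1² + 10)/(2·10) ≡ 13/1. 1⁻¹ ≡ 1 (mod 19), so λ ≡ 13·1 ≡ 13.
  x = λ² - 1 - 1 = 169 - 2 ≡ 15; y = λ·(1 - 15) - 10 ≡ 17. → (15, 17)
3G: (15, 17) + (1, 10). λ = (10 - 17)/(1 - 15) ≡ 12/5 mod 19. 5⁻¹ ≡ 4 (mod 19), so λ ≡ 10.
  x = λ² - 15 - 1 = 100 - 16 ≡ 8; y = λ·(15 - 8) - 17 ≡ 15. → (8, 15)
4G: (8, 15) + (1, 10). λ = (10 - 15)/(1 - 8) ≡ 14/12 mod 19. 12⁻¹ ≡ 8 (mod 19) since 12·8 = 96 ≡ 1, so λ ≡ 17.
  x = λ² - 8 - 1 = 289 - 9 ≡ 14; y = λ·(8 - 14) - 15 ≡ 16. → (14, 16)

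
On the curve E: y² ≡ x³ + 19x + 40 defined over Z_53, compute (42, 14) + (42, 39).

O

The two points share x = 42 and their y-coordinates satisfy 14 + 39 ≡ 0 (mod 53), so they are inverses. Their sum is 𝒪.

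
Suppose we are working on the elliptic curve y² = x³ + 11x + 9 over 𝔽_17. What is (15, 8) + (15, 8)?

tangent at (15, 8): λ = (3·15² + 11)/(2·8) ≡ 6/16. 16⁻¹ ≡ 16 (mod 17) since 16·16 = 256 ≡ 1, so λ ≡ 6·16 ≡ 11.
  x = λ² - 15 - 15 = 121 - 30 ≡ 6; y = λ·(15 - 6) - 8 ≡ 6. → (6, 6)

(6, 6)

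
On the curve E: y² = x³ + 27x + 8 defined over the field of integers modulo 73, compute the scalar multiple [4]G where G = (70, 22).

(45, 52)

Repeated addition: build up to 4G.
2G: tangent at (70, 22): λ = (3·70² + 27)/(2·22) ≡ 54/44. 44⁻¹ ≡ 5 (mod 73) since 44·5 = 220 ≡ 1, so λ ≡ 54·5 ≡ 51.
  x = λ² - 70 - 70 = 2601 - 140 ≡ 52; y = λ·(70 - 52) - 22 ≡ 20. → (52, 20)
3G: (52, 20) + (70, 22). λ = (22 - 20)/(70 - 52) ≡ 2/18 mod 73. 18⁻¹ ≡ 69 (mod 73) since 18·69 = 1242 ≡ 1, so λ ≡ 65.
  x = λ² - 52 - 70 = 4225 - 122 ≡ 15; y = λ·(52 - 15) - 20 ≡ 49. → (15, 49)
4G: (15, 49) + (70, 22). λ = (22 - 49)/(70 - 15) ≡ 46/55 mod 73. 55⁻¹ ≡ 4 (mod 73), so λ ≡ 38.
  x = λ² - 15 - 70 = 1444 - 85 ≡ 45; y = λ·(15 - 45) - 49 ≡ 52. → (45, 52)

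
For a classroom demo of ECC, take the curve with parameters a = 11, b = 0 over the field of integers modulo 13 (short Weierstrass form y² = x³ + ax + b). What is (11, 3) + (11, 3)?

tangent at (11, 3): λ = (3·11² + 11)/(2·3) ≡ 10/6. 6⁻¹ ≡ 11 (mod 13), so λ ≡ 10·11 ≡ 6.
  x = λ² - 11 - 11 = 36 - 22 ≡ 1; y = λ·(11 - 1) - 3 ≡ 5. → (1, 5)

(1, 5)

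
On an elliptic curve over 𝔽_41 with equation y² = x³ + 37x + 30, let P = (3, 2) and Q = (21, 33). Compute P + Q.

(3, 2) + (21, 33). λ = (33 - 2)/(21 - 3) ≡ 31/18 mod 41. 18⁻¹ ≡ 16 (mod 41) since 18·16 = 288 ≡ 1, so λ ≡ 4.
  x = λ² - 3 - 21 = 16 - 24 ≡ 33; y = λ·(3 - 33) - 2 ≡ 1. → (33, 1)

(33, 1)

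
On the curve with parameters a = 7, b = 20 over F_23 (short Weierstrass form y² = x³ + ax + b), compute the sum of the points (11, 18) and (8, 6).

(20, 15)

(11, 18) + (8, 6). λ = (6 - 18)/(8 - 11) ≡ 11/20 mod 23. 20⁻¹ ≡ 15 (mod 23) since 20·15 = 300 ≡ 1, so λ ≡ 4.
  x = λ² - 11 - 8 = 16 - 19 ≡ 20; y = λ·(11 - 20) - 18 ≡ 15. → (20, 15)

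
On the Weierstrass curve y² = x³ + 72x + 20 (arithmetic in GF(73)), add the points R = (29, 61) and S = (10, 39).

(59, 8)

(29, 61) + (10, 39). λ = (39 - 61)/(10 - 29) ≡ 51/54 mod 73. 54⁻¹ ≡ 23 (mod 73), so λ ≡ 5.
  x = λ² - 29 - 10 = 25 - 39 ≡ 59; y = λ·(29 - 59) - 61 ≡ 8. → (59, 8)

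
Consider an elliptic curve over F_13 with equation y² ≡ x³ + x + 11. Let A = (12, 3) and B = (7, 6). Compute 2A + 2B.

First 2A:
Repeated addition: build up to 2A.
2A: tangent at (12, 3): λ = (3·12² + 1)/(2·3) ≡ 4/6. 6⁻¹ ≡ 11 (mod 13), so λ ≡ 4·11 ≡ 5.
  x = λ² - 12 - 12 = 25 - 24 ≡ 1; y = λ·(12 - 1) - 3 ≡ 0. → (1, 0)
2A = (1, 0).
Next 2B:
Repeated addition: build up to 2B.
2B: tangent at (7, 6): λ = (3·7² + 1)/(2·6) ≡ 5/12. 12⁻¹ ≡ 12 (mod 13) since 12·12 = 144 ≡ 1, so λ ≡ 5·12 ≡ 8.
  x = λ² - 7 - 7 = 64 - 14 ≡ 11; y = λ·(7 - 11) - 6 ≡ 1. → (11, 1)
2B = (11, 1).
Finally 2A + 2B:
(1, 0) + (11, 1). λ = (1 - 0)/(11 - 1) ≡ 1/10 mod 13. 10⁻¹ ≡ 4 (mod 13) since 10·4 = 40 ≡ 1, so λ ≡ 4.
  x = λ² - 1 - 11 = 16 - 12 ≡ 4; y = λ·(1 - 4) - 0 ≡ 1. → (4, 1)

(4, 1)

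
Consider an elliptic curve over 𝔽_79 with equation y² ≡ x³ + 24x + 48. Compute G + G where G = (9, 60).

(66, 64)

tangent at (9, 60): λ = (3·9² + 24)/(2·60) ≡ 30/41. 41⁻¹ ≡ 27 (mod 79) since 41·27 = 1107 ≡ 1, so λ ≡ 30·27 ≡ 20.
  x = λ² - 9 - 9 = 400 - 18 ≡ 66; y = λ·(9 - 66) - 60 ≡ 64. → (66, 64)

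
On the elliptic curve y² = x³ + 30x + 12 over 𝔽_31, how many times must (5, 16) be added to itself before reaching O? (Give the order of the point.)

2P: tangent at (5, 16): λ = (3·5² + 30)/(2·16) ≡ 12/1. 1⁻¹ ≡ 1 (mod 31) since 1·1 = 1 ≡ 1, so λ ≡ 12·1 ≡ 12.
  x = λ² - 5 - 5 = 144 - 10 ≡ 10; y = λ·(5 - 10) - 16 ≡ 17. → (10, 17)
3P: (10, 17) + (5, 16). λ = (16 - 17)/(5 - 10) ≡ 30/26 mod 31. 26⁻¹ ≡ 6 (mod 31), so λ ≡ 25.
  x = λ² - 10 - 5 = 625 - 15 ≡ 21; y = λ·(10 - 21) - 17 ≡ 18. → (21, 18)
4P: (21, 18) + (5, 16). λ = (16 - 18)/(5 - 21) ≡ 29/15 mod 31. 15⁻¹ ≡ 29 (mod 31), so λ ≡ 4.
  x = λ² - 21 - 5 = 16 - 26 ≡ 21; y = λ·(21 - 21) - 18 ≡ 13. → (21, 13)
5P: (21, 13) + (5, 16). λ = (16 - 13)/(5 - 21) ≡ 3/15 mod 31. 15⁻¹ ≡ 29 (mod 31), so λ ≡ 25.
  x = λ² - 21 - 5 = 625 - 26 ≡ 10; y = λ·(21 - 10) - 13 ≡ 14. → (10, 14)
6P: (10, 14) + (5, 16). λ = (16 - 14)/(5 - 10) ≡ 2/26 mod 31. 26⁻¹ ≡ 6 (mod 31), so λ ≡ 12.
  x = λ² - 10 - 5 = 144 - 15 ≡ 5; y = λ·(10 - 5) - 14 ≡ 15. → (5, 15)
7P: (5, 15) + (5, 16): same x and y₁ ≡ -y₂, so the sum is O.
7P = O, so the order is 7.

7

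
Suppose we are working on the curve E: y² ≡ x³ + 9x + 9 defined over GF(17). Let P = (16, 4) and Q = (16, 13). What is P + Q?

The two points share x = 16 and their y-coordinates satisfy 4 + 13 ≡ 0 (mod 17), so they are inverses. Their sum is O.

O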